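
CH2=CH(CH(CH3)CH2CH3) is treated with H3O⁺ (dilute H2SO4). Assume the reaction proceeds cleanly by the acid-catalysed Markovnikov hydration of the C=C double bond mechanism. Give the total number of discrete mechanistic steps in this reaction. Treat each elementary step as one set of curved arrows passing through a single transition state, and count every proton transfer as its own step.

4

Step 1: Protonation of the alkene by H3O⁺: the π bond acts as the nucleophile and picks up H⁺, giving the more stable (Markovnikov) secondary carbocation. H2O is released.
Step 2: Carbocation rearrangement: a 1,2-hydride shift from the adjacent sec-butyl carbon converts the initially-formed secondary cation into the more stable tertiary cation.
Step 3: A lone pair on the oxygen of H2O attacks the carbocation, forming a C–O bond and an oxonium ion (a protonated alcohol).
Step 4: Proton transfer from the O–H of the oxonium ion to H2O completes the catalytic cycle and yields the alcohol.
Total: 4 elementary steps.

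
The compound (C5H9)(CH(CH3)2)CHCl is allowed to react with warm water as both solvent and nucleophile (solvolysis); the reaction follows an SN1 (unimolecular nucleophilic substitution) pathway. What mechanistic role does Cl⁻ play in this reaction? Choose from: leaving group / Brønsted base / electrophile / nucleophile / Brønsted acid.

leaving group

Step 1: Unassisted departure of Cl⁻ (taking the C–Cl bonding pair) generates a secondary carbocation.
Cl⁻ departs with both electrons of the breaking σ-bond — that is the definition of a leaving group.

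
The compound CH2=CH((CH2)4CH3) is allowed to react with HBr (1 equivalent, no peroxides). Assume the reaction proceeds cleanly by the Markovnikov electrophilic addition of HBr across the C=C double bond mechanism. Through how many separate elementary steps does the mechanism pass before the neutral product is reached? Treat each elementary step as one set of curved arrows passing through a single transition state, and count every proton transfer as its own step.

2

Step 1: Protonation of the alkene by HBr: the π bond acts as the nucleophile and picks up H⁺, giving the more stable (Markovnikov) secondary carbocation. The H–Br bond breaks heterolytically, releasing Br⁻.
(No 1,2-shift: no single shift to an adjacent carbon would give a more stable cation.)
Step 2: Br⁻ captures the cation: a lone pair on Br⁻ fills the empty p orbital, producing the alkyl halide product.
Total: 2 elementary steps.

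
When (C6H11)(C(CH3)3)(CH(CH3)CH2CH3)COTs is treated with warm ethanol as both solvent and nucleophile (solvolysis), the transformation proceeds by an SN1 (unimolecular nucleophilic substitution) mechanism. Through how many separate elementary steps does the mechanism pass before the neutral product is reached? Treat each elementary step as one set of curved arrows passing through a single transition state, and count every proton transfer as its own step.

3

Step 1: The C–O bond breaks with both electrons going to the tosylate; TsO⁻ leaves and a tertiary carbocation remains.
(No 1,2-shift: no single shift to an adjacent carbon would give a more stable cation.)
Step 2: CH3CH2OH donates an oxygen lone pair into the empty p orbital of the cation, giving a protonated ether (an oxonium ion).
Step 3: A second solvent molecule removes the proton on oxygen, giving the neutral ether product.
Total: 3 elementary steps.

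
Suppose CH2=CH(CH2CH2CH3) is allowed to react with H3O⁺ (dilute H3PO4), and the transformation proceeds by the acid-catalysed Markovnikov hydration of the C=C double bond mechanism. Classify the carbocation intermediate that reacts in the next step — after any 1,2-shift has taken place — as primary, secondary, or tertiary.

Step 1: Protonation of the alkene by H3O⁺: the π bond acts as the nucleophile and picks up H⁺, giving the more stable (Markovnikov) secondary carbocation. H2O is released.
No single 1,2-shift to an adjacent carbon would give a more-substituted cation, so no rearrangement occurs.

secondary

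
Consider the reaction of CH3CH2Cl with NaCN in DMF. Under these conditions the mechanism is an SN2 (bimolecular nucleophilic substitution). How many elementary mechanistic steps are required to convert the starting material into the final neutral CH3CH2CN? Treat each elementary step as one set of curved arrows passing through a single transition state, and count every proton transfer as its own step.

1

Step 1: The cyanide nucleophile donates a lone pair from C to the α-carbon in a backside attack; simultaneously the C–Cl σ-bond breaks and both of its electrons leave with Cl⁻. One concerted step with inversion of configuration.
Total: 1 elementary step.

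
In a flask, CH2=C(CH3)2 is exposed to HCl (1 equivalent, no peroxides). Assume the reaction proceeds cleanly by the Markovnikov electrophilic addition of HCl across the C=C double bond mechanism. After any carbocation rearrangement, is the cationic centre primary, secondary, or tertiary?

tertiary

Step 1: The π electrons of the C=C bond attack a proton of HCl; Markovnikov addition places the new C–H on the less-substituted alkene carbon, so the positive charge ends up on the more-substituted carbon — a tertiary carbocation. The H–Cl bond breaks heterolytically, releasing Cl⁻.
No single 1,2-shift to an adjacent carbon would give a more-substituted cation, so no rearrangement occurs.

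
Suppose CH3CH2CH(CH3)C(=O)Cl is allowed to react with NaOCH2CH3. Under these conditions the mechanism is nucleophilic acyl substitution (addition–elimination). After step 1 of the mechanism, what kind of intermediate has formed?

Step 1: A lone pair on the O of CH3CH2O⁻ attacks the electrophilic acyl carbon; the π(C=O) electrons move onto oxygen, giving a tetrahedral intermediate.
After step 1 the species present is a tetrahedral intermediate.

tetrahedral intermediate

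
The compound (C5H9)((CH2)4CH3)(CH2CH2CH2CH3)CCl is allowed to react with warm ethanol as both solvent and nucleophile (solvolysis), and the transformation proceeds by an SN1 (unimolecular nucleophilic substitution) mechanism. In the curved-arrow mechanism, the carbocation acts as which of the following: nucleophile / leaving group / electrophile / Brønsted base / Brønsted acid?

electrophile

Step 2: A lone pair on the oxygen of CH3CH2OH attacks the carbocation, forming a new C–O σ-bond and an oxonium ion.
The carbocation accepts an electron pair into an empty or π* orbital — it is the electrophile.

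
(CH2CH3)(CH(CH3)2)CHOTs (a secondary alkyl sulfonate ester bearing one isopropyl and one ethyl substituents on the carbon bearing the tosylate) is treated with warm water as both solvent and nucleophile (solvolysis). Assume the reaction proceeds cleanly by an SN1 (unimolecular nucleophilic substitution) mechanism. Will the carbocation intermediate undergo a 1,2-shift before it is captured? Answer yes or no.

The first-formed carbocation is secondary.
The adjacent isopropyl carbon already bears 2 other carbon substituents and has a hydrogen to migrate; after a 1,2-hydride shift from that carbon the positive charge sits on a tertiary centre.
Tertiary is more stable than secondary, so the shift occurs.

yes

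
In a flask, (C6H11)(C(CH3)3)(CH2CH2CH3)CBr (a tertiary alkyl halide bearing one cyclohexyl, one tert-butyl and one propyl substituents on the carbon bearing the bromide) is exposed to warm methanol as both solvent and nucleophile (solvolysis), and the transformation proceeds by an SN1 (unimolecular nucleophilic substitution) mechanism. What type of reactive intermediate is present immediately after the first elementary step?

tertiary carbocation

Step 1: Rate-determining heterolysis of the C–Br bond gives Br⁻ and a tertiary carbocation.
After step 1 the species present is a tertiary carbocation.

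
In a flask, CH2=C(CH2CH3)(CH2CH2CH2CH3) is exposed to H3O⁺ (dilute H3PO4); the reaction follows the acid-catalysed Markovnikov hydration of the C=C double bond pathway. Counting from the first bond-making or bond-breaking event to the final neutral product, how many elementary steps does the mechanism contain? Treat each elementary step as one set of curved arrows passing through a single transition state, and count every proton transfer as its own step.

3

Step 1: Protonation of the alkene by H3O⁺: the π bond acts as the nucleophile and picks up H⁺, giving the more stable (Markovnikov) tertiary carbocation. H2O is released.
(No 1,2-shift: no single shift to an adjacent carbon would give a more stable cation.)
Step 2: Water acts as the nucleophile: an oxygen lone pair bonds to the cationic carbon, giving an oxonium-ion intermediate.
Step 3: H2O removes a proton from the oxonium oxygen, regenerating H3O⁺ and giving the neutral alcohol.
Total: 3 elementary steps.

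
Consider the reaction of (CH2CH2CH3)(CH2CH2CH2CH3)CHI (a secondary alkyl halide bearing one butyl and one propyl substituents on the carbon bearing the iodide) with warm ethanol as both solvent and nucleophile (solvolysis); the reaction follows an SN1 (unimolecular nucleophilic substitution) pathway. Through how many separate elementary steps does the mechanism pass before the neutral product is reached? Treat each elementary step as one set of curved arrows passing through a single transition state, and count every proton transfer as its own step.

3

Step 1: Unassisted departure of I⁻ (taking the C–I bonding pair) generates a secondary carbocation.
(No 1,2-shift: no single shift to an adjacent carbon would give a more stable cation.)
Step 2: CH3CH2OH donates an oxygen lone pair into the empty p orbital of the cation, giving a protonated ether (an oxonium ion).
Step 3: Proton transfer from the O–H of the oxonium ion to a solvent molecule delivers the neutral ether.
Total: 3 elementary steps.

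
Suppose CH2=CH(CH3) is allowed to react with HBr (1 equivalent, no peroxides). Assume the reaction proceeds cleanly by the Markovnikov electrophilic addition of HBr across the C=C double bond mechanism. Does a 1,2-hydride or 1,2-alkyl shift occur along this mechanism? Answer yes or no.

no

The first-formed carbocation is secondary.
No single 1,2-shift to an adjacent carbon would produce a more-substituted cation than the one already present, so no rearrangement occurs.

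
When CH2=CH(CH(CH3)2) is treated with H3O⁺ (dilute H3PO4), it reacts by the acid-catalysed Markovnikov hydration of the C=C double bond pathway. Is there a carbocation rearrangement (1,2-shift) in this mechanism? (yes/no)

The first-formed carbocation is secondary.
The adjacent isopropyl carbon already bears 2 other carbon substituents and has a hydrogen to migrate; after a 1,2-hydride shift from that carbon the positive charge sits on a tertiary centre.
Tertiary is more stable than secondary, so the shift occurs.

yes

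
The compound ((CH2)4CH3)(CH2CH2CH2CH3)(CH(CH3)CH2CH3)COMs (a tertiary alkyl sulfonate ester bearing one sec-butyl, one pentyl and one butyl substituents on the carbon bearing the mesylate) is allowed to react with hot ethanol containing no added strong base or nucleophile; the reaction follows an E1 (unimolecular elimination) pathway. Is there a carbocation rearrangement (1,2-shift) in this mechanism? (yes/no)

The first-formed carbocation is tertiary.
No single 1,2-shift to an adjacent carbon would produce a more-substituted cation than the one already present, so no rearrangement occurs.

no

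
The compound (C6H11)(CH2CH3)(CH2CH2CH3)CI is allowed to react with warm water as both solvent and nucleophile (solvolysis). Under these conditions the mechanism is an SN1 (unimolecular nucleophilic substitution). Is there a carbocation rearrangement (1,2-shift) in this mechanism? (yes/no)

no

The first-formed carbocation is tertiary.
No single 1,2-shift to an adjacent carbon would produce a more-substituted cation than the one already present, so no rearrangement occurs.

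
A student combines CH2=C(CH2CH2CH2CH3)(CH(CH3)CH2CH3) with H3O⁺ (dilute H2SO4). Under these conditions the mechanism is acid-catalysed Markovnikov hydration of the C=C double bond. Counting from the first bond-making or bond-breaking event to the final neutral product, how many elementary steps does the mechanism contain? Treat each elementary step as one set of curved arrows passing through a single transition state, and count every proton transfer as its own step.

3

Step 1: The π electrons of the C=C bond attack a proton of H3O⁺; Markovnikov addition places the new C–H on the less-substituted alkene carbon, so the positive charge ends up on the more-substituted carbon — a tertiary carbocation. H2O is released.
(No 1,2-shift: no single shift to an adjacent carbon would give a more stable cation.)
Step 2: A lone pair on the oxygen of H2O attacks the carbocation, forming a C–O bond and an oxonium ion (a protonated alcohol).
Step 3: Proton transfer from the O–H of the oxonium ion to H2O completes the catalytic cycle and yields the alcohol.
Total: 3 elementary steps.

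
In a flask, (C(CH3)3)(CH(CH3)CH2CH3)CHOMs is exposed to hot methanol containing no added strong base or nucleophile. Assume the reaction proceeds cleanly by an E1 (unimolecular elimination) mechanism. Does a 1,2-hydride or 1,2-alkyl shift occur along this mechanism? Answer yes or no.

The first-formed carbocation is secondary.
The adjacent sec-butyl carbon already bears 2 other carbon substituents and has a hydrogen to migrate; after a 1,2-hydride shift from that carbon the positive charge sits on a tertiary centre.
Tertiary is more stable than secondary, so the shift occurs.

yes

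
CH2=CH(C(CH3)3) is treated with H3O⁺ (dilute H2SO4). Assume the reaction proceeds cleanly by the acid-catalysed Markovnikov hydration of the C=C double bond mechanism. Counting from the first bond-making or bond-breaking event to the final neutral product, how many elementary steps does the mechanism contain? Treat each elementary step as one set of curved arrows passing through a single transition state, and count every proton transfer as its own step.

Step 1: The π electrons of the C=C bond attack a proton of H3O⁺; Markovnikov addition places the new C–H on the less-substituted alkene carbon, so the positive charge ends up on the more-substituted carbon — a secondary carbocation. H2O is released.
Step 2: A 1,2-methyl shift from the adjacent tert-butyl carbon moves the positive charge from the secondary centre to an adjacent carbon, generating a more stable tertiary carbocation.
Step 3: Nucleophilic capture of the cation by H2O produces the protonated alcohol (an oxonium ion).
Step 4: Deprotonation of the oxonium ion by a water molecule delivers the neutral alcohol and regenerates the acid catalyst.
Total: 4 elementary steps.

4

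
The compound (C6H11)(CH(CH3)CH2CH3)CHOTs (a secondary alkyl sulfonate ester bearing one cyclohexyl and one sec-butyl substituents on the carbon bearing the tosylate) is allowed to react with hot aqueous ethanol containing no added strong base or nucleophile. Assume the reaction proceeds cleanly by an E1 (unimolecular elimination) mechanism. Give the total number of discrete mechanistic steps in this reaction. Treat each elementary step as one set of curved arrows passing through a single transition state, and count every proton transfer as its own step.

3

Step 1: Unassisted departure of TsO⁻ (taking the C–O bonding pair) generates a secondary carbocation.
Step 2: Carbocation rearrangement: a 1,2-hydride shift from the adjacent cyclohexyl carbon converts the initially-formed secondary cation into the more stable tertiary cation.
Step 3: A weak base (a water (or ethanol) molecule from the solvent) removes a proton from a carbon adjacent to the cationic centre; the electrons of that C–H bond become the new π(C=C) bond, giving the alkene.
Total: 3 elementary steps.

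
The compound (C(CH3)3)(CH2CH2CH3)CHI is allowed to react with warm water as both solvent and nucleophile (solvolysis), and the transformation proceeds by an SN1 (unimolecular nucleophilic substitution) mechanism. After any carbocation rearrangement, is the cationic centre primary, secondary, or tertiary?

Step 1: Ionisation: the C–I σ-bond cleaves heterolytically; both bonding electrons depart with I⁻, leaving a secondary carbocation at the α-carbon.
Step 2: A methyl group with its bonding pair migrates from the adjacent tert-butyl carbon to the cationic centre — a 1,2-methyl shift — upgrading the secondary cation to a tertiary one.
The cation rearranges from secondary to tertiary via a 1,2-methyl shift from the adjacent tert-butyl carbon; the tertiary cation is what reacts next.

tertiary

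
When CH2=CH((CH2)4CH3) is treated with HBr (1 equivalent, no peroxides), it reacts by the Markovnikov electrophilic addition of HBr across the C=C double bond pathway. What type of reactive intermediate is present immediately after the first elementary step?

Step 1: The π electrons of the C=C bond attack a proton of HBr; Markovnikov addition places the new C–H on the less-substituted alkene carbon, so the positive charge ends up on the more-substituted carbon — a secondary carbocation. The H–Br bond breaks heterolytically, releasing Br⁻.
After step 1 the species present is a secondary carbocation.

secondary carbocation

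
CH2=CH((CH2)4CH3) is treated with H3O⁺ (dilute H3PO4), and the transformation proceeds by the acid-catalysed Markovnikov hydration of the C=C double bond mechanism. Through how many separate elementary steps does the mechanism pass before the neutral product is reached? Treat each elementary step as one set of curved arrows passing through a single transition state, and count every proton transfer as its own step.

3

Step 1: Protonation of the alkene by H3O⁺: the π bond acts as the nucleophile and picks up H⁺, giving the more stable (Markovnikov) secondary carbocation. H2O is released.
(No 1,2-shift: no single shift to an adjacent carbon would give a more stable cation.)
Step 2: Nucleophilic capture of the cation by H2O produces the protonated alcohol (an oxonium ion).
Step 3: H2O removes a proton from the oxonium oxygen, regenerating H3O⁺ and giving the neutral alcohol.
Total: 3 elementary steps.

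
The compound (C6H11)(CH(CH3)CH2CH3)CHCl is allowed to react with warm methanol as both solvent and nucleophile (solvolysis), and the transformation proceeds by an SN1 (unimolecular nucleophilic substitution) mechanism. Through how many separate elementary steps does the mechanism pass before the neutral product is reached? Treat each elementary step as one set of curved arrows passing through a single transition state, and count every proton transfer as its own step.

4

Step 1: Rate-determining heterolysis of the C–Cl bond gives Cl⁻ and a secondary carbocation.
Step 2: Carbocation rearrangement: a 1,2-hydride shift from the adjacent sec-butyl carbon converts the initially-formed secondary cation into the more stable tertiary cation.
Step 3: Nucleophilic capture: the oxygen of CH3OH bonds to the cationic carbon, producing an oxonium-ion intermediate.
Step 4: Proton transfer from the O–H of the oxonium ion to a solvent molecule delivers the neutral ether.
Total: 4 elementary steps.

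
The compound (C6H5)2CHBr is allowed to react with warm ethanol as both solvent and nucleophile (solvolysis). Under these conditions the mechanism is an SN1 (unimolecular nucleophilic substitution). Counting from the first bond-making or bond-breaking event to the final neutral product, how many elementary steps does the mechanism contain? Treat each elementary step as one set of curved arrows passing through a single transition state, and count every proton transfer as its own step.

3

Step 1: The C–Br bond breaks with both electrons going to the bromide; Br⁻ leaves and a secondary carbocation remains.
(No 1,2-shift: no single shift to an adjacent carbon would give a more stable cation.)
Step 2: CH3CH2OH donates an oxygen lone pair into the empty p orbital of the cation, giving a protonated ether (an oxonium ion).
Step 3: A second solvent molecule removes the proton on oxygen, giving the neutral ether product.
Total: 3 elementary steps.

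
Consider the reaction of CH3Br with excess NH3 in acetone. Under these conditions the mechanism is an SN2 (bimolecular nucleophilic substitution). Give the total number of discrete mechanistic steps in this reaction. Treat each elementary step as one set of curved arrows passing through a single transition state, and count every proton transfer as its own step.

Step 1: A lone pair on the N of NH3 attacks the α-carbon from the back side while the C–Br bond breaks; both bonding electrons leave with Br⁻. The product of this concerted step is an alkylammonium ion.
Step 2: A second equivalent of NH3 removes a proton from the N, giving the neutral product.
Total: 2 elementary steps.

2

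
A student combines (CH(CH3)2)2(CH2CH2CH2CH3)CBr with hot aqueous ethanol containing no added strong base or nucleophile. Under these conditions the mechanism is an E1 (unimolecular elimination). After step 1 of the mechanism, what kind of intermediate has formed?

Step 1: The C–Br bond breaks with both electrons going to the bromide; Br⁻ leaves and a tertiary carbocation remains.
After step 1 the species present is a tertiary carbocation.

tertiary carbocation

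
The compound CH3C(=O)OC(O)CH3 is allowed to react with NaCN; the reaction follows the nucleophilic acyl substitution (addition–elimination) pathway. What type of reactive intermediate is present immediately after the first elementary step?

Step 1: CN⁻ adds to the carbonyl carbon; the C=O π electrons shift onto oxygen and a tetrahedral alkoxide intermediate forms.
After step 1 the species present is a tetrahedral intermediate.

tetrahedral intermediate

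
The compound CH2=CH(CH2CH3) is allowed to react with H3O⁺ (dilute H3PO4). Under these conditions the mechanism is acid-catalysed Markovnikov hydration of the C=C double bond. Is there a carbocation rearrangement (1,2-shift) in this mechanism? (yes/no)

The first-formed carbocation is secondary.
No single 1,2-shift to an adjacent carbon would produce a more-substituted cation than the one already present, so no rearrangement occurs.

no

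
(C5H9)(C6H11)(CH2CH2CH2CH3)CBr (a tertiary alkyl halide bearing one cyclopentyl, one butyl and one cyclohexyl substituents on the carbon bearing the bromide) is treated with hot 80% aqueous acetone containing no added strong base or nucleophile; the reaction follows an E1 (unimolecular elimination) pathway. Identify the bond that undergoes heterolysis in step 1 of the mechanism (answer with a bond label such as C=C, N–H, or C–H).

C–Br

Step 1: Rate-determining heterolysis of the C–Br bond gives Br⁻ and a tertiary carbocation.
The bond broken in this step is the C–Br bond.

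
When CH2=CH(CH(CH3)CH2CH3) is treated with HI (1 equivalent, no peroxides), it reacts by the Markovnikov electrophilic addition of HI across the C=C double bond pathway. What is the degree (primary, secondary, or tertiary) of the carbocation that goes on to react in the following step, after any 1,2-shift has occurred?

tertiary

Step 1: Protonation of the alkene by HI: the π bond acts as the nucleophile and picks up H⁺, giving the more stable (Markovnikov) secondary carbocation. The H–I bond breaks heterolytically, releasing I⁻.
Step 2: A 1,2-hydride shift from the adjacent sec-butyl carbon moves the positive charge from the secondary centre to an adjacent carbon, generating a more stable tertiary carbocation.
The cation rearranges from secondary to tertiary via a 1,2-hydride shift from the adjacent sec-butyl carbon; the tertiary cation is what reacts next.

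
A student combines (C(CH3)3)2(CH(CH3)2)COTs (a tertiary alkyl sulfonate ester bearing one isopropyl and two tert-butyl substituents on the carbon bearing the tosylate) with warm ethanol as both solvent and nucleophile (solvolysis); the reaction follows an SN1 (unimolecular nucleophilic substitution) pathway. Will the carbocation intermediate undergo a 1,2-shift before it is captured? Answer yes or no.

no

The first-formed carbocation is tertiary.
No single 1,2-shift to an adjacent carbon would produce a more-substituted cation than the one already present, so no rearrangement occurs.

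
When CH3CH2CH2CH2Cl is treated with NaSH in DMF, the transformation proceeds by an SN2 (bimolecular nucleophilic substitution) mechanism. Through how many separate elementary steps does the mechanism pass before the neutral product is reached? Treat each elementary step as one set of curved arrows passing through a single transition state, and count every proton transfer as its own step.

1

Step 1: HS⁻ attacks the back face of the α-carbon while Cl⁻ departs with the C–Cl bonding pair — a single concerted displacement through a pentacoordinate transition state.
Total: 1 elementary step.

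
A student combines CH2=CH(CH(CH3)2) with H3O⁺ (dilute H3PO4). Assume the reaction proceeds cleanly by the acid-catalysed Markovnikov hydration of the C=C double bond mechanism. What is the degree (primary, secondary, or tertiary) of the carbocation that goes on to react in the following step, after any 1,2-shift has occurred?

tertiary

Step 1: Electrophilic addition begins with the π(C=C) electrons forming a bond to the proton of H3O⁺. Following Markovnikov's rule, the resulting cation is secondary. H2O is released.
Step 2: Carbocation rearrangement: a 1,2-hydride shift from the adjacent isopropyl carbon converts the initially-formed secondary cation into the more stable tertiary cation.
The cation rearranges from secondary to tertiary via a 1,2-hydride shift from the adjacent isopropyl carbon; the tertiary cation is what reacts next.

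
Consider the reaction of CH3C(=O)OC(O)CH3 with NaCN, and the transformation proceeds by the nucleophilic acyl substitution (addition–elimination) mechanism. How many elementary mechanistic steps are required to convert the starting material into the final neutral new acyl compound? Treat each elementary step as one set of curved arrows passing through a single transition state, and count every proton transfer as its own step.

2

Step 1: A lone pair on the C of CN⁻ attacks the electrophilic acyl carbon; the π(C=O) electrons move onto oxygen, giving a tetrahedral intermediate.
Step 2: Collapse of the tetrahedral intermediate: the alkoxide oxygen pushes its lone pair back to re-form C=O while CH3CO2⁻ leaves.
Total: 2 elementary steps.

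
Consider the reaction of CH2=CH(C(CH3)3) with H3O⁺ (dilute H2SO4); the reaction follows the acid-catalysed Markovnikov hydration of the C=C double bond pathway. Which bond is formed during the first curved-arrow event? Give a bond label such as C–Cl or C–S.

C–H

Step 1: Electrophilic addition begins with the π(C=C) electrons forming a bond to the proton of H3O⁺. Following Markovnikov's rule, the resulting cation is secondary. H2O is released.
The bond formed in this step is the C–H bond.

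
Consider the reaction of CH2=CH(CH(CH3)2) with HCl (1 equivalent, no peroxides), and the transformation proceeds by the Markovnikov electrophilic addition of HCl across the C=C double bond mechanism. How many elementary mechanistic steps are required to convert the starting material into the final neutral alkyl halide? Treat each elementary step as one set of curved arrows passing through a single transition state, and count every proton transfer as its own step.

3

Step 1: The π electrons of the C=C bond attack a proton of HCl; Markovnikov addition places the new C–H on the less-substituted alkene carbon, so the positive charge ends up on the more-substituted carbon — a secondary carbocation. The H–Cl bond breaks heterolytically, releasing Cl⁻.
Step 2: A 1,2-hydride shift from the adjacent isopropyl carbon moves the positive charge from the secondary centre to an adjacent carbon, generating a more stable tertiary carbocation.
Step 3: The Cl⁻ anion donates a lone pair to the carbocation, forming the new C–Cl σ-bond and giving the neutral alkyl halide.
Total: 3 elementary steps.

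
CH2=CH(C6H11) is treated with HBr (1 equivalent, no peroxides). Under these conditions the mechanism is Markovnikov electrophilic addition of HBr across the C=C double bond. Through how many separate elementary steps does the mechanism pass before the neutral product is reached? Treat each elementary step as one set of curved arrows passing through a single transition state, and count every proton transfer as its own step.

3

Step 1: The π electrons of the C=C bond attack a proton of HBr; Markovnikov addition places the new C–H on the less-substituted alkene carbon, so the positive charge ends up on the more-substituted carbon — a secondary carbocation. The H–Br bond breaks heterolytically, releasing Br⁻.
Step 2: A 1,2-hydride shift from the adjacent cyclohexyl carbon moves the positive charge from the secondary centre to an adjacent carbon, generating a more stable tertiary carbocation.
Step 3: The Br⁻ anion donates a lone pair to the carbocation, forming the new C–Br σ-bond and giving the neutral alkyl halide.
Total: 3 elementary steps.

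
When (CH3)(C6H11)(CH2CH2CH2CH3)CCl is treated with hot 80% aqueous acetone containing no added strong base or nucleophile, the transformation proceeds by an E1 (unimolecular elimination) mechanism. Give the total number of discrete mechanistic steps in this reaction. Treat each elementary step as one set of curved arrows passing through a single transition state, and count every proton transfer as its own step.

2

Step 1: The C–Cl bond breaks with both electrons going to the chloride; Cl⁻ leaves and a tertiary carbocation remains.
(No 1,2-shift: no single shift to an adjacent carbon would give a more stable cation.)
Step 2: Loss of a β-proton to a water molecule of the solvent: the C–H bonding pair collapses toward the cationic carbon to form the C=C π bond, yielding the alkene.
Total: 2 elementary steps.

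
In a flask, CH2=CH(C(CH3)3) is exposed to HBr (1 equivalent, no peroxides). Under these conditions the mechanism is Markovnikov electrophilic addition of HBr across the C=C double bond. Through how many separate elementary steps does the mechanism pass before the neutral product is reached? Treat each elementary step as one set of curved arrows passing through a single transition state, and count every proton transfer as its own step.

3

Step 1: The π electrons of the C=C bond attack a proton of HBr; Markovnikov addition places the new C–H on the less-substituted alkene carbon, so the positive charge ends up on the more-substituted carbon — a secondary carbocation. The H–Br bond breaks heterolytically, releasing Br⁻.
Step 2: Carbocation rearrangement: a 1,2-methyl shift from the adjacent tert-butyl carbon converts the initially-formed secondary cation into the more stable tertiary cation.
Step 3: Br⁻ captures the cation: a lone pair on Br⁻ fills the empty p orbital, producing the alkyl halide product.
Total: 3 elementary steps.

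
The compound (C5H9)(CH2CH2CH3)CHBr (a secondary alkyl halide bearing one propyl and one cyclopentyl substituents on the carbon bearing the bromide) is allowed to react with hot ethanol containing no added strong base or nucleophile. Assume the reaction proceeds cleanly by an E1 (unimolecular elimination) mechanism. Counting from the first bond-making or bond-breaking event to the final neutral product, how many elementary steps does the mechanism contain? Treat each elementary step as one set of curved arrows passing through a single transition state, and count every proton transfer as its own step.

Step 1: Ionisation: the C–Br σ-bond cleaves heterolytically; both bonding electrons depart with Br⁻, leaving a secondary carbocation at the α-carbon.
Step 2: A hydride (H with its bonding pair) migrates from the adjacent cyclopentyl carbon to the cationic centre — a 1,2-hydride shift — upgrading the secondary cation to a tertiary one.
Step 3: A weak base (an ethanol molecule from the solvent) removes a proton from a carbon adjacent to the cationic centre; the electrons of that C–H bond become the new π(C=C) bond, giving the alkene.
Total: 3 elementary steps.

3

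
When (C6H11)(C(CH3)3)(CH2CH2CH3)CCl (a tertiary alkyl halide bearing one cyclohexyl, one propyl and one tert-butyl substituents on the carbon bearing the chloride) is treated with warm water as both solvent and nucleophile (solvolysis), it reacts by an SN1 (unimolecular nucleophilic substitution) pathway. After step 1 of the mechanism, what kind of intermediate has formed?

Step 1: Rate-determining heterolysis of the C–Cl bond gives Cl⁻ and a tertiary carbocation.
After step 1 the species present is a tertiary carbocation.

tertiary carbocation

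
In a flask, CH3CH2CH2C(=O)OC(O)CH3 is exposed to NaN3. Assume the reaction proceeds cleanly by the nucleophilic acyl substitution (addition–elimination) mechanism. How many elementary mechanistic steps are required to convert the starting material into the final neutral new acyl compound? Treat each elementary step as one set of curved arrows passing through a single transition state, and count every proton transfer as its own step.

2

Step 1: Nucleophilic addition of N3⁻ to the acyl carbon breaks the π(C=O) bond and yields a tetrahedral, anionic intermediate.
Step 2: Elimination step: re-formation of the carbonyl π bond drives out CH3CO2⁻, giving the new acyl compound.
Total: 2 elementary steps.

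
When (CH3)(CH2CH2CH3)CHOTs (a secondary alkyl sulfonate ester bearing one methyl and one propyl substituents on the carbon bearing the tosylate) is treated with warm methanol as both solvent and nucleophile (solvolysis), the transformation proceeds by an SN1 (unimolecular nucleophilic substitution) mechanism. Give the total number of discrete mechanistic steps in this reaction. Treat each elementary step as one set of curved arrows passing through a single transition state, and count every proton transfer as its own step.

3

Step 1: Ionisation: the C–O σ-bond cleaves heterolytically; both bonding electrons depart with TsO⁻, leaving a secondary carbocation at the α-carbon.
(No 1,2-shift: no single shift to an adjacent carbon would give a more stable cation.)
Step 2: Nucleophilic capture: the oxygen of CH3OH bonds to the cationic carbon, producing an oxonium-ion intermediate.
Step 3: Deprotonation of the oxonium oxygen by solvent methanol yields the neutral ether.
Total: 3 elementary steps.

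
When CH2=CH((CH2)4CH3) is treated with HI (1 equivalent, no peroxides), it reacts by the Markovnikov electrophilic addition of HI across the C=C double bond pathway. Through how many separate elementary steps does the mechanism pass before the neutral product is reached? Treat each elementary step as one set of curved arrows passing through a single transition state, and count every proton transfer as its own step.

Step 1: The π electrons of the C=C bond attack a proton of HI; Markovnikov addition places the new C–H on the less-substituted alkene carbon, so the positive charge ends up on the more-substituted carbon — a secondary carbocation. The H–I bond breaks heterolytically, releasing I⁻.
(No 1,2-shift: no single shift to an adjacent carbon would give a more stable cation.)
Step 2: The I⁻ anion donates a lone pair to the carbocation, forming the new C–I σ-bond and giving the neutral alkyl halide.
Total: 2 elementary steps.

2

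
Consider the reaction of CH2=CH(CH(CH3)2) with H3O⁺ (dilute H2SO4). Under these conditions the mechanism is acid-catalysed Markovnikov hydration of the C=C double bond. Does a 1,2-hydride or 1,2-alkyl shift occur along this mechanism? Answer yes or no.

yes

The first-formed carbocation is secondary.
The adjacent isopropyl carbon already bears 2 other carbon substituents and has a hydrogen to migrate; after a 1,2-hydride shift from that carbon the positive charge sits on a tertiary centre.
Tertiary is more stable than secondary, so the shift occurs.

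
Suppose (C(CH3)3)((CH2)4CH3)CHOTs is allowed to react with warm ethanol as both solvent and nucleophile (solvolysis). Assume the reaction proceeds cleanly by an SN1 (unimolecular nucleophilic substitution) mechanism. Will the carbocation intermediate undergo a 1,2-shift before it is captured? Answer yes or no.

The first-formed carbocation is secondary.
The adjacent tert-butyl carbon has no hydrogen but bears methyl groups; migration of one methyl with its bonding pair (a 1,2-methyl shift) places the charge on a tertiary centre.
Tertiary is more stable than secondary, so the shift occurs.

yes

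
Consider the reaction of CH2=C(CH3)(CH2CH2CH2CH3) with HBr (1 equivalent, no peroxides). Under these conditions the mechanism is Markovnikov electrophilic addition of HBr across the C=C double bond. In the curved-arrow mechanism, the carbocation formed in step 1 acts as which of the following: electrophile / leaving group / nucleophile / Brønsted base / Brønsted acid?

electrophile

Step 2: The Br⁻ anion donates a lone pair to the carbocation, forming the new C–Br σ-bond and giving the neutral alkyl halide.
The carbocation formed in step 1 accepts an electron pair into an empty or π* orbital — it is the electrophile.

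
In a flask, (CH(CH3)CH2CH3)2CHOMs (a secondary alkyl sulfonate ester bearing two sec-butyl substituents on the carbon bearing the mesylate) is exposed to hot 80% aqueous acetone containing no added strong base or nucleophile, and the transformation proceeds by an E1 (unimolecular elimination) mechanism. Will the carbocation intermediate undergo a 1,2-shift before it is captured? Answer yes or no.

The first-formed carbocation is secondary.
The adjacent sec-butyl carbon already bears 2 other carbon substituents and has a hydrogen to migrate; after a 1,2-hydride shift from that carbon the positive charge sits on a tertiary centre.
Tertiary is more stable than secondary, so the shift occurs.

yes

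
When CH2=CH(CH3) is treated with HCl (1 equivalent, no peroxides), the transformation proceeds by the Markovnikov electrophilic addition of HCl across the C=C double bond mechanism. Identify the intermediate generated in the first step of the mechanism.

Step 1: Electrophilic addition begins with the π(C=C) electrons forming a bond to the proton of HCl. Following Markovnikov's rule, the resulting cation is secondary. The H–Cl bond breaks heterolytically, releasing Cl⁻.
After step 1 the species present is a secondary carbocation.

secondary carbocation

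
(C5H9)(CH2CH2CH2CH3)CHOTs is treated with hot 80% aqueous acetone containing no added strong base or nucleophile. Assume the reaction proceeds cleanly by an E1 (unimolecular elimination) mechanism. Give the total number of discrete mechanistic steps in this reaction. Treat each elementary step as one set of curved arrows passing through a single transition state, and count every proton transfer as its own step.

Step 1: Unassisted departure of TsO⁻ (taking the C–O bonding pair) generates a secondary carbocation.
Step 2: A hydride (H with its bonding pair) migrates from the adjacent cyclopentyl carbon to the cationic centre — a 1,2-hydride shift — upgrading the secondary cation to a tertiary one.
Step 3: A weak base (a water molecule from the solvent) removes a proton from a carbon adjacent to the cationic centre; the electrons of that C–H bond become the new π(C=C) bond, giving the alkene.
Total: 3 elementary steps.

3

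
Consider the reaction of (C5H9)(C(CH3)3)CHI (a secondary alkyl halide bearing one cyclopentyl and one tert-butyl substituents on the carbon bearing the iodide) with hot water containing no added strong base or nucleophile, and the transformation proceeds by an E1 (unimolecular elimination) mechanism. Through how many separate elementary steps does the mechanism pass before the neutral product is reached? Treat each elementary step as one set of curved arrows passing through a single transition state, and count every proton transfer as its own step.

Step 1: The C–I bond breaks with both electrons going to the iodide; I⁻ leaves and a secondary carbocation remains.
Step 2: A 1,2-hydride shift from the adjacent cyclopentyl carbon moves the positive charge from the secondary centre to an adjacent carbon, generating a more stable tertiary carbocation.
Step 3: A weak base (a water molecule from the solvent) removes a proton from a carbon adjacent to the cationic centre; the electrons of that C–H bond become the new π(C=C) bond, giving the alkene.
Total: 3 elementary steps.

3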